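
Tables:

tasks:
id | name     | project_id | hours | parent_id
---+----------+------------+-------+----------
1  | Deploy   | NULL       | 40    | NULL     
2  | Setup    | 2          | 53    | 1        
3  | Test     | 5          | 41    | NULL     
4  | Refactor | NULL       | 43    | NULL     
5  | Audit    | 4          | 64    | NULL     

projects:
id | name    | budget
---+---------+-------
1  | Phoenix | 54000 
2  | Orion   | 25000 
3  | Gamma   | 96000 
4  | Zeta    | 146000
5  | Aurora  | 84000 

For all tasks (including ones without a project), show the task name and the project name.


LEFT JOIN keeps every row from tasks (the left table); where project_id has no match in projects, the project columns become NULL. Walk through each task:
  - task 1 (Deploy): project_id=NULL, no match -> kept with NULL
  - task 2 (Setup): project_id=2 -> matches Orion
  - task 3 (Test): project_id=5 -> matches Aurora
  - task 4 (Refactor): project_id=NULL, no match -> kept with NULL
  - task 5 (Audit): project_id=4 -> matches Zeta
All 5 rows appear; 2 have NULL project.

SQL:
SELECT a.name, b.name AS project
FROM tasks a
LEFT JOIN projects b ON a.project_id = b.id

Result:
name     | project
---------+--------
Deploy   | NULL   
Setup    | Orion  
Test     | Aurora 
Refactor | NULL   
Audit    | Zeta   


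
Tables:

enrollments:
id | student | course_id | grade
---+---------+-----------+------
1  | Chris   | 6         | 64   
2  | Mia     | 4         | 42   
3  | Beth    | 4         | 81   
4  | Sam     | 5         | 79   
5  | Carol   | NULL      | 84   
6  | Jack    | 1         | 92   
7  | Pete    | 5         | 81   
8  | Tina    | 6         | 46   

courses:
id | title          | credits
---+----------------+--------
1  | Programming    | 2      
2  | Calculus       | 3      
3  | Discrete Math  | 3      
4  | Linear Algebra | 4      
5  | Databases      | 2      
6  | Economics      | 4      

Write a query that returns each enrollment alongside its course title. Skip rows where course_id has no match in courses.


INNER JOIN keeps only enrollments rows whose course_id matches an id in courses. Walk through each enrollment:
  - enrollment 1 (Chris): course_id=6 -> matches Economics
  - enrollment 2 (Mia): course_id=4 -> matches Linear Algebra
  - enrollment 3 (Beth): course_id=4 -> matches Linear Algebra
  - enrollment 4 (Sam): course_id=5 -> matches Databases
  - enrollment 5 (Carol): course_id=NULL, no match -> dropped
  - enrollment 6 (Jack): course_id=1 -> matches Programming
  - enrollment 7 (Pete): course_id=5 -> matches Databases
  - enrollment 8 (Tina): course_id=6 -> matches Economics
So 1 of 8 rows is dropped.

SQL:
SELECT a.student, b.title AS course
FROM enrollments a
INNER JOIN courses b ON a.course_id = b.id

Result:
student | course        
--------+---------------
Chris   | Economics     
Mia     | Linear Algebra
Beth    | Linear Algebra
Sam     | Databases     
Jack    | Programming   
Pete    | Databases     
Tina    | Economics     


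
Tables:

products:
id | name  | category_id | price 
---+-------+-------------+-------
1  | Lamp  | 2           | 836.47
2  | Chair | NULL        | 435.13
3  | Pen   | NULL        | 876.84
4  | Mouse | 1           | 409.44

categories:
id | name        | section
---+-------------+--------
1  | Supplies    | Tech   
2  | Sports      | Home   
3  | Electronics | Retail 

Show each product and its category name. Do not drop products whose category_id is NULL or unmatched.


LEFT JOIN keeps every row from products (the left table); where category_id has no match in categories, the category columns become NULL. Walk through each product:
  - product 1 (Lamp): category_id=2 -> matches Sports
  - product 2 (Chair): category_id=NULL, no match -> kept with NULL
  - product 3 (Pen): category_id=NULL, no match -> kept with NULL
  - product 4 (Mouse): category_id=1 -> matches Supplies
All 4 rows appear; 2 have NULL category.

SQL:
SELECT a.name, b.name AS category
FROM products a
LEFT JOIN categories b ON a.category_id = b.id

Result:
name  | category
------+---------
Lamp  | Sports  
Chair | NULL    
Pen   | NULL    
Mouse | Supplies


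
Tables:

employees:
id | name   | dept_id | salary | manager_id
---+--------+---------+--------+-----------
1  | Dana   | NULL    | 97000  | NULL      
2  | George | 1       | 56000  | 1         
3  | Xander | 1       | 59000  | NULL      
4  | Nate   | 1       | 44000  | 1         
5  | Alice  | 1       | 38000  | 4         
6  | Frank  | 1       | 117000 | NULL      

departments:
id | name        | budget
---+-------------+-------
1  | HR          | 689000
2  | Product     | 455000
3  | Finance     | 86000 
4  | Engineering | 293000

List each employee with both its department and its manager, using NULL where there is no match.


Two LEFT JOINs from the same base table employees: one to departments via dept_id, one to employees itself via manager_id. Both are LEFT so every employee is preserved.
Match against departments:
  - employee 1 (Dana): dept_id=NULL, no match -> kept with NULL
  - employee 2 (George): dept_id=1 -> matches HR
  - employee 3 (Xander): dept_id=1 -> matches HR
  - employee 4 (Nate): dept_id=1 -> matches HR
  - employee 5 (Alice): dept_id=1 -> matches HR
  - employee 6 (Frank): dept_id=1 -> matches HR
Match against employees (self):
  - employee 1 (Dana): manager_id=NULL -> NULL
  - employee 2 (George): manager_id=1 -> Dana
  - employee 3 (Xander): manager_id=NULL -> NULL
  - employee 4 (Nate): manager_id=1 -> Dana
  - employee 5 (Alice): manager_id=4 -> Nate
  - employee 6 (Frank): manager_id=NULL -> NULL

SQL:
SELECT a.name, b.name AS department, c.name AS manager
FROM employees a
LEFT JOIN departments b ON a.dept_id = b.id
LEFT JOIN employees c ON a.manager_id = c.id

Result:
name   | department | manager
-------+------------+--------
Dana   | NULL       | NULL   
George | HR         | Dana   
Xander | HR         | NULL   
Nate   | HR         | Dana   
Alice  | HR         | Nate   
Frank  | HR         | NULL   


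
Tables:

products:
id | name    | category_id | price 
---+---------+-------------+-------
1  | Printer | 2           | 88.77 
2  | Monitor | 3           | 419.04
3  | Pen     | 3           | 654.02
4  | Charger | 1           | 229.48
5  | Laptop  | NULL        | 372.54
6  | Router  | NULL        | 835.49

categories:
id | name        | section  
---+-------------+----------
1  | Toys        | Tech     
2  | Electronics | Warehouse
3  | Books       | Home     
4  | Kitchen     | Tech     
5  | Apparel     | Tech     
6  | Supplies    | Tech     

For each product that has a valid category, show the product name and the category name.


INNER JOIN keeps only products rows whose category_id matches an id in categories. Walk through each product:
  - product 1 (Printer): category_id=2 -> matches Electronics
  - product 2 (Monitor): category_id=3 -> matches Books
  - product 3 (Pen): category_id=3 -> matches Books
  - product 4 (Charger): category_id=1 -> matches Toys
  - product 5 (Laptop): category_id=NULL, no match -> dropped
  - product 6 (Router): category_id=NULL, no match -> dropped
So 2 of 6 rows are dropped.

SQL:
SELECT a.name, b.name AS category
FROM products a
INNER JOIN categories b ON a.category_id = b.id

Result:
name    | category   
--------+------------
Printer | Electronics
Monitor | Books      
Pen     | Books      
Charger | Toys       


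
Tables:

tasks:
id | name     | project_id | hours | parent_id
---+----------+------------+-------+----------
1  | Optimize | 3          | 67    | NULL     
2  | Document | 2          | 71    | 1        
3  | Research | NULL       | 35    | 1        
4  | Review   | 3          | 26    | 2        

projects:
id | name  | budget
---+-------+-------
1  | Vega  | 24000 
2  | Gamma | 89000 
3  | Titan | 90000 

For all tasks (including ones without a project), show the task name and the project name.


LEFT JOIN keeps every row from tasks (the left table); where project_id has no match in projects, the project columns become NULL. Walk through each task:
  - task 1 (Optimize): project_id=3 -> matches Titan
  - task 2 (Document): project_id=2 -> matches Gamma
  - task 3 (Research): project_id=NULL, no match -> kept with NULL
  - task 4 (Review): project_id=3 -> matches Titan
All 4 rows appear; 1 has NULL project.

SQL:
SELECT a.name, b.name AS project
FROM tasks a
LEFT JOIN projects b ON a.project_id = b.id

Result:
name     | project
---------+--------
Optimize | Titan  
Document | Gamma  
Research | NULL   
Review   | Titan  


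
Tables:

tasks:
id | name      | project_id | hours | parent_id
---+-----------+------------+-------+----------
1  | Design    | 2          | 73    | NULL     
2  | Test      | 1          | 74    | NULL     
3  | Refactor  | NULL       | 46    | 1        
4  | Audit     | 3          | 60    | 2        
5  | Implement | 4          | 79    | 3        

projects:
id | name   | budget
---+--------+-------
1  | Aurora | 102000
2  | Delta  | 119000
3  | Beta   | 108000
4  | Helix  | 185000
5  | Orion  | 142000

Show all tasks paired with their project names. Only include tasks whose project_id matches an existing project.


INNER JOIN keeps only tasks rows whose project_id matches an id in projects. Walk through each task:
  - task 1 (Design): project_id=2 -> matches Delta
  - task 2 (Test): project_id=1 -> matches Aurora
  - task 3 (Refactor): project_id=NULL, no match -> dropped
  - task 4 (Audit): project_id=3 -> matches Beta
  - task 5 (Implement): project_id=4 -> matches Helix
So 1 of 5 rows is dropped.

SQL:
SELECT a.name, b.name AS project
FROM tasks a
INNER JOIN projects b ON a.project_id = b.id

Result:
name      | project
----------+--------
Design    | Delta  
Test      | Aurora 
Audit     | Beta   
Implement | Helix  


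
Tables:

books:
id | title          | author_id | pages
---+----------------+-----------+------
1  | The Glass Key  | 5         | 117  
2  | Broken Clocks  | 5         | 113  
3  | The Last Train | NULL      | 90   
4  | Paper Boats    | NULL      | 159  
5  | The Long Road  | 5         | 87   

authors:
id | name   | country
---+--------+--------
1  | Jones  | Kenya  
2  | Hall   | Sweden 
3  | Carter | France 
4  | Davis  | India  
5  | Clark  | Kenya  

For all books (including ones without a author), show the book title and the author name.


LEFT JOIN keeps every row from books (the left table); where author_id has no match in authors, the author columns become NULL. Walk through each book:
  - book 1 (The Glass Key): author_id=5 -> matches Clark
  - book 2 (Broken Clocks): author_id=5 -> matches Clark
  - book 3 (The Last Train): author_id=NULL, no match -> kept with NULL
  - book 4 (Paper Boats): author_id=NULL, no match -> kept with NULL
  - book 5 (The Long Road): author_id=5 -> matches Clark
All 5 rows appear; 2 have NULL author.

SQL:
SELECT a.title, b.name AS author
FROM books a
LEFT JOIN authors b ON a.author_id = b.id

Result:
title          | author
---------------+-------
The Glass Key  | Clark 
Broken Clocks  | Clark 
The Last Train | NULL  
Paper Boats    | NULL  
The Long Road  | Clark 


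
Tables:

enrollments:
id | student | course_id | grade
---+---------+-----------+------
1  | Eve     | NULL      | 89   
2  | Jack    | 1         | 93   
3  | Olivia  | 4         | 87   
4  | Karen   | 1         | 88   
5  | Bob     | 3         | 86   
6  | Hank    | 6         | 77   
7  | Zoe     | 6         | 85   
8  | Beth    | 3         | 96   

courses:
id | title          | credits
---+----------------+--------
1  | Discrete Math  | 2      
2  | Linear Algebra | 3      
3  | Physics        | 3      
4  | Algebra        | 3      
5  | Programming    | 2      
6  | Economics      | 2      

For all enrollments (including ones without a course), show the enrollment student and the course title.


LEFT JOIN keeps every row from enrollments (the left table); where course_id has no match in courses, the course columns become NULL. Walk through each enrollment:
  - enrollment 1 (Eve): course_id=NULL, no match -> kept with NULL
  - enrollment 2 (Jack): course_id=1 -> matches Discrete Math
  - enrollment 3 (Olivia): course_id=4 -> matches Algebra
  - enrollment 4 (Karen): course_id=1 -> matches Discrete Math
  - enrollment 5 (Bob): course_id=3 -> matches Physics
  - enrollment 6 (Hank): course_id=6 -> matches Economics
  - enrollment 7 (Zoe): course_id=6 -> matches Economics
  - enrollment 8 (Beth): course_id=3 -> matches Physics
All 8 rows appear; 1 has NULL course.

SQL:
SELECT a.student, b.title AS course
FROM enrollments a
LEFT JOIN courses b ON a.course_id = b.id

Result:
student | course       
--------+--------------
Eve     | NULL         
Jack    | Discrete Math
Olivia  | Algebra      
Karen   | Discrete Math
Bob     | Physics      
Hank    | Economics    
Zoe     | Economics    
Beth    | Physics      


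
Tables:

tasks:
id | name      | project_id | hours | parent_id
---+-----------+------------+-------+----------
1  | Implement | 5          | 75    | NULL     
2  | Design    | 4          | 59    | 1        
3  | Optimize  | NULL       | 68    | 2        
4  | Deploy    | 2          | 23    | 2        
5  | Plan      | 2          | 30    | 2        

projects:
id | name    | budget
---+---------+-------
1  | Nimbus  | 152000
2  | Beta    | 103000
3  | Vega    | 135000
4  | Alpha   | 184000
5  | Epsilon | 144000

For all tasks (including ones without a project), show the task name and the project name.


LEFT JOIN keeps every row from tasks (the left table); where project_id has no match in projects, the project columns become NULL. Walk through each task:
  - task 1 (Implement): project_id=5 -> matches Epsilon
  - task 2 (Design): project_id=4 -> matches Alpha
  - task 3 (Optimize): project_id=NULL, no match -> kept with NULL
  - task 4 (Deploy): project_id=2 -> matches Beta
  - task 5 (Plan): project_id=2 -> matches Beta
All 5 rows appear; 1 has NULL project.

SQL:
SELECT a.name, b.name AS project
FROM tasks a
LEFT JOIN projects b ON a.project_id = b.id

Result:
name      | project
----------+--------
Implement | Epsilon
Design    | Alpha  
Optimize  | NULL   
Deploy    | Beta   
Plan      | Beta   


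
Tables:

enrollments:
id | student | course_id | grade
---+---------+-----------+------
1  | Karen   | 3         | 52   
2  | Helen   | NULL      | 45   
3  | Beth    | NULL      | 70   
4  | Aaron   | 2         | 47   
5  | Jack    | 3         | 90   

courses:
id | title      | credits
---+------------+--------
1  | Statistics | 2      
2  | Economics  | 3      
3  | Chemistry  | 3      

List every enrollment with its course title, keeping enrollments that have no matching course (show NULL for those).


LEFT JOIN keeps every row from enrollments (the left table); where course_id has no match in courses, the course columns become NULL. Walk through each enrollment:
  - enrollment 1 (Karen): course_id=3 -> matches Chemistry
  - enrollment 2 (Helen): course_id=NULL, no match -> kept with NULL
  - enrollment 3 (Beth): course_id=NULL, no match -> kept with NULL
  - enrollment 4 (Aaron): course_id=2 -> matches Economics
  - enrollment 5 (Jack): course_id=3 -> matches Chemistry
All 5 rows appear; 2 have NULL course.

SQL:
SELECT a.student, b.title AS course
FROM enrollments a
LEFT JOIN courses b ON a.course_id = b.id

Result:
student | course   
--------+----------
Karen   | Chemistry
Helen   | NULL     
Beth    | NULL     
Aaron   | Economics
Jack    | Chemistry


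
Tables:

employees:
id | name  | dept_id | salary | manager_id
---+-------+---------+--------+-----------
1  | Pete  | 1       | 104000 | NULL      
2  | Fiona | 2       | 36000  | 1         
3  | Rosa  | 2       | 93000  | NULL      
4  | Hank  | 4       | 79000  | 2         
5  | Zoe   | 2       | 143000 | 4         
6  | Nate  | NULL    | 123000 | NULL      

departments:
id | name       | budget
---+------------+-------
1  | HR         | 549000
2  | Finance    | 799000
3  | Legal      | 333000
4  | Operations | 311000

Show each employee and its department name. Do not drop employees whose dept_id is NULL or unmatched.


LEFT JOIN keeps every row from employees (the left table); where dept_id has no match in departments, the department columns become NULL. Walk through each employee:
  - employee 1 (Pete): dept_id=1 -> matches HR
  - employee 2 (Fiona): dept_id=2 -> matches Finance
  - employee 3 (Rosa): dept_id=2 -> matches Finance
  - employee 4 (Hank): dept_id=4 -> matches Operations
  - employee 5 (Zoe): dept_id=2 -> matches Finance
  - employee 6 (Nate): dept_id=NULL, no match -> kept with NULL
All 6 rows appear; 1 has NULL department.

SQL:
SELECT a.name, b.name AS department
FROM employees a
LEFT JOIN departments b ON a.dept_id = b.id

Result:
name  | department
------+-----------
Pete  | HR        
Fiona | Finance   
Rosa  | Finance   
Hank  | Operations
Zoe   | Finance   
Nate  | NULL      


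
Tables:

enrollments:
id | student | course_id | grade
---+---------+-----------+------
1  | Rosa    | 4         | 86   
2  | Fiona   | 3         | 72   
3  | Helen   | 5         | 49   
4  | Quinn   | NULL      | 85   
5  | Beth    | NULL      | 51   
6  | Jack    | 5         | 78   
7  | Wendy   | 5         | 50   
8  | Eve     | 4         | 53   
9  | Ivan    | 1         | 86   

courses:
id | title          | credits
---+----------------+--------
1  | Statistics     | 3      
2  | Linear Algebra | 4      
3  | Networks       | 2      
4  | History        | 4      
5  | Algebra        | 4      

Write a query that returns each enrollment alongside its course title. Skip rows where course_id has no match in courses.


INNER JOIN keeps only enrollments rows whose course_id matches an id in courses. Walk through each enrollment:
  - enrollment 1 (Rosa): course_id=4 -> matches History
  - enrollment 2 (Fiona): course_id=3 -> matches Networks
  - enrollment 3 (Helen): course_id=5 -> matches Algebra
  - enrollment 4 (Quinn): course_id=NULL, no match -> dropped
  - enrollment 5 (Beth): course_id=NULL, no match -> dropped
  - enrollment 6 (Jack): course_id=5 -> matches Algebra
  - enrollment 7 (Wendy): course_id=5 -> matches Algebra
  - enrollment 8 (Eve): course_id=4 -> matches History
  - enrollment 9 (Ivan): course_id=1 -> matches Statistics
So 2 of 9 rows are dropped.

SQL:
SELECT a.student, b.title AS course
FROM enrollments a
INNER JOIN courses b ON a.course_id = b.id

Result:
student | course    
--------+-----------
Rosa    | History   
Fiona   | Networks  
Helen   | Algebra   
Jack    | Algebra   
Wendy   | Algebra   
Eve     | History   
Ivan    | Statistics


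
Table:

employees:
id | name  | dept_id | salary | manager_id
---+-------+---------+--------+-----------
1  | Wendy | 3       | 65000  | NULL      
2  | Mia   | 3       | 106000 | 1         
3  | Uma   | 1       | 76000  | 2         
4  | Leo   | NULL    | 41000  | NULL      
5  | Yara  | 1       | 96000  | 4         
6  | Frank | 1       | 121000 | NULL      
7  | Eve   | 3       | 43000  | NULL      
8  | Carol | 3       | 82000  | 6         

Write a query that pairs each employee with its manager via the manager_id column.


This is a self-join: employees is joined to a second copy of itself, matching each row's manager_id to another row's id. Use LEFT JOIN so rows with manager_id=NULL are kept.
  - employee 1 (Wendy): manager_id=NULL -> NULL
  - employee 2 (Mia): manager_id=1 -> Wendy
  - employee 3 (Uma): manager_id=2 -> Mia
  - employee 4 (Leo): manager_id=NULL -> NULL
  - employee 5 (Yara): manager_id=4 -> Leo
  - employee 6 (Frank): manager_id=NULL -> NULL
  - employee 7 (Eve): manager_id=NULL -> NULL
  - employee 8 (Carol): manager_id=6 -> Frank

SQL:
SELECT a.name AS item, b.name AS manager
FROM employees a
LEFT JOIN employees b ON a.manager_id = b.id

Result:
item  | manager
------+--------
Wendy | NULL   
Mia   | Wendy  
Uma   | Mia    
Leo   | NULL   
Yara  | Leo    
Frank | NULL   
Eve   | NULL   
Carol | Frank  


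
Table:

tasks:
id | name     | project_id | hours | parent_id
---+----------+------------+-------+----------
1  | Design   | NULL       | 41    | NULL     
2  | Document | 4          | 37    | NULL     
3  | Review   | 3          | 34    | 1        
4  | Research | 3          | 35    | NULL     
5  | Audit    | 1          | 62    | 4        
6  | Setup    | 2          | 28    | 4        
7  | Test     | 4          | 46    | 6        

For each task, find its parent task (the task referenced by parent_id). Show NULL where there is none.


This is a self-join: tasks is joined to a second copy of itself, matching each row's parent_id to another row's id. Use LEFT JOIN so rows with parent_id=NULL are kept.
  - task 1 (Design): parent_id=NULL -> NULL
  - task 2 (Document): parent_id=NULL -> NULL
  - task 3 (Review): parent_id=1 -> Design
  - task 4 (Research): parent_id=NULL -> NULL
  - task 5 (Audit): parent_id=4 -> Research
  - task 6 (Setup): parent_id=4 -> Research
  - task 7 (Test): parent_id=6 -> Setup

SQL:
SELECT a.name AS item, b.name AS parent
FROM tasks a
LEFT JOIN tasks b ON a.parent_id = b.id

Result:
item     | parent  
---------+---------
Design   | NULL    
Document | NULL    
Review   | Design  
Research | NULL    
Audit    | Research
Setup    | Research
Test     | Setup   


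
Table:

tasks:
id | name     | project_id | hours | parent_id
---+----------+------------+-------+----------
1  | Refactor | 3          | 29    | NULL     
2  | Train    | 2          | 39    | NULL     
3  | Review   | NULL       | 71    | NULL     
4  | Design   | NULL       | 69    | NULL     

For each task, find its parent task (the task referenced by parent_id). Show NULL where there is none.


This is a self-join: tasks is joined to a second copy of itself, matching each row's parent_id to another row's id. Use LEFT JOIN so rows with parent_id=NULL are kept.
  - task 1 (Refactor): parent_id=NULL -> NULL
  - task 2 (Train): parent_id=NULL -> NULL
  - task 3 (Review): parent_id=NULL -> NULL
  - task 4 (Design): parent_id=NULL -> NULL

SQL:
SELECT a.name AS item, b.name AS parent
FROM tasks a
LEFT JOIN tasks b ON a.parent_id = b.id

Result:
item     | parent
---------+-------
Refactor | NULL  
Train    | NULL  
Review   | NULL  
Design   | NULL  


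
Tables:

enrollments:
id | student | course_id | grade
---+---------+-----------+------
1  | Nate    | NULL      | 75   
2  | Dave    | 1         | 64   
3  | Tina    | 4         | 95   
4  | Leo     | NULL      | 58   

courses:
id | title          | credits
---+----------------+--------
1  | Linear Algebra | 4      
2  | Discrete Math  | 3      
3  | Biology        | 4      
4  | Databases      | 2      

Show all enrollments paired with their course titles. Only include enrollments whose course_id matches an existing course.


INNER JOIN keeps only enrollments rows whose course_id matches an id in courses. Walk through each enrollment:
  - enrollment 1 (Nate): course_id=NULL, no match -> dropped
  - enrollment 2 (Dave): course_id=1 -> matches Linear Algebra
  - enrollment 3 (Tina): course_id=4 -> matches Databases
  - enrollment 4 (Leo): course_id=NULL, no match -> dropped
So 2 of 4 rows are dropped.

SQL:
SELECT a.student, b.title AS course
FROM enrollments a
INNER JOIN courses b ON a.course_id = b.id

Result:
student | course        
--------+---------------
Dave    | Linear Algebra
Tina    | Databases     


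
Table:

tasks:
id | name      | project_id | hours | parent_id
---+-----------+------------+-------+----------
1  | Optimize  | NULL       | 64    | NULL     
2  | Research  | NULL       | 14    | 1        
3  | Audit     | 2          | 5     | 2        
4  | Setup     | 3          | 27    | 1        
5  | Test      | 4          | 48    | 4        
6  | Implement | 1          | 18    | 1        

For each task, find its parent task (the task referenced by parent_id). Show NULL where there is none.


This is a self-join: tasks is joined to a second copy of itself, matching each row's parent_id to another row's id. Use LEFT JOIN so rows with parent_id=NULL are kept.
  - task 1 (Optimize): parent_id=NULL -> NULL
  - task 2 (Research): parent_id=1 -> Optimize
  - task 3 (Audit): parent_id=2 -> Research
  - task 4 (Setup): parent_id=1 -> Optimize
  - task 5 (Test): parent_id=4 -> Setup
  - task 6 (Implement): parent_id=1 -> Optimize

SQL:
SELECT a.name AS item, b.name AS parent
FROM tasks a
LEFT JOIN tasks b ON a.parent_id = b.id

Result:
item      | parent  
----------+---------
Optimize  | NULL    
Research  | Optimize
Audit     | Research
Setup     | Optimize
Test      | Setup   
Implement | Optimize


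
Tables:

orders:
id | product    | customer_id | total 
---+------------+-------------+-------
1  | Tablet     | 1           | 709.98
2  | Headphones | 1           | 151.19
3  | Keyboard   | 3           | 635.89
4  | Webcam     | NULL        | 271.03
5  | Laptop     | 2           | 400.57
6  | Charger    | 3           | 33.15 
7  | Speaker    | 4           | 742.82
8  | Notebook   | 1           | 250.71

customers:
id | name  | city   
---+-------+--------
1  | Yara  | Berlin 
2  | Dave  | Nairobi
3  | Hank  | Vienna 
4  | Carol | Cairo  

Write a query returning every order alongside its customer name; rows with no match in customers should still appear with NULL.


LEFT JOIN keeps every row from orders (the left table); where customer_id has no match in customers, the customer columns become NULL. Walk through each order:
  - order 1 (Tablet): customer_id=1 -> matches Yara
  - order 2 (Headphones): customer_id=1 -> matches Yara
  - order 3 (Keyboard): customer_id=3 -> matches Hank
  - order 4 (Webcam): customer_id=NULL, no match -> kept with NULL
  - order 5 (Laptop): customer_id=2 -> matches Dave
  - order 6 (Charger): customer_id=3 -> matches Hank
  - order 7 (Speaker): customer_id=4 -> matches Carol
  - order 8 (Notebook): customer_id=1 -> matches Yara
All 8 rows appear; 1 has NULL customer.

SQL:
SELECT a.product, b.name AS customer
FROM orders a
LEFT JOIN customers b ON a.customer_id = b.id

Result:
product    | customer
-----------+---------
Tablet     | Yara    
Headphones | Yara    
Keyboard   | Hank    
Webcam     | NULL    
Laptop     | Dave    
Charger    | Hank    
Speaker    | Carol   
Notebook   | Yara    


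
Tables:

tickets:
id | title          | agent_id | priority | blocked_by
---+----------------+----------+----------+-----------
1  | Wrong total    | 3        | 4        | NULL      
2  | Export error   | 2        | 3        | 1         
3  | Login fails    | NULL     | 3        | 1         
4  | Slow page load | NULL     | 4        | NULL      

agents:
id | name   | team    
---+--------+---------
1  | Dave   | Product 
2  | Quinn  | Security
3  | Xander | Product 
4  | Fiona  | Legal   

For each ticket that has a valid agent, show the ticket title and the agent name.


INNER JOIN keeps only tickets rows whose agent_id matches an id in agents. Walk through each ticket:
  - ticket 1 (Wrong total): agent_id=3 -> matches Xander
  - ticket 2 (Export error): agent_id=2 -> matches Quinn
  - ticket 3 (Login fails): agent_id=NULL, no match -> dropped
  - ticket 4 (Slow page load): agent_id=NULL, no match -> dropped
So 2 of 4 rows are dropped.

SQL:
SELECT a.title, b.name AS agent
FROM tickets a
INNER JOIN agents b ON a.agent_id = b.id

Result:
title        | agent 
-------------+-------
Wrong total  | Xander
Export error | Quinn 


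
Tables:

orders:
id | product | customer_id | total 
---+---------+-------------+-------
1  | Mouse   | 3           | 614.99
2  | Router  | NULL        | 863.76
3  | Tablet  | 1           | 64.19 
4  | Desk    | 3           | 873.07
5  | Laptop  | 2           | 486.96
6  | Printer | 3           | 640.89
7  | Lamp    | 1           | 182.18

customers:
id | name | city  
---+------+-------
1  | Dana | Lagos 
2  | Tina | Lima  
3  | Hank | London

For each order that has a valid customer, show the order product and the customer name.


INNER JOIN keeps only orders rows whose customer_id matches an id in customers. Walk through each order:
  - order 1 (Mouse): customer_id=3 -> matches Hank
  - order 2 (Router): customer_id=NULL, no match -> dropped
  - order 3 (Tablet): customer_id=1 -> matches Dana
  - order 4 (Desk): customer_id=3 -> matches Hank
  - order 5 (Laptop): customer_id=2 -> matches Tina
  - order 6 (Printer): customer_id=3 -> matches Hank
  - order 7 (Lamp): customer_id=1 -> matches Dana
So 1 of 7 rows is dropped.

SQL:
SELECT a.product, b.name AS customer
FROM orders a
INNER JOIN customers b ON a.customer_id = b.id

Result:
product | customer
--------+---------
Mouse   | Hank    
Tablet  | Dana    
Desk    | Hank    
Laptop  | Tina    
Printer | Hank    
Lamp    | Dana    


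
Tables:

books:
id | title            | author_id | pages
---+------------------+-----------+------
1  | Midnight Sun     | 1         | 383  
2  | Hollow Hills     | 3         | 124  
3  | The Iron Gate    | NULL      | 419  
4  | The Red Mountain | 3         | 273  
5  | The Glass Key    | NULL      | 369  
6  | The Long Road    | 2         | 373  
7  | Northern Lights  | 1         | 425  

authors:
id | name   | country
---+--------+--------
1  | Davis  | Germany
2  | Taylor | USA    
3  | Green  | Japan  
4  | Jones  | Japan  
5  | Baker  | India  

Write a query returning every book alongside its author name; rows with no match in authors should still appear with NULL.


LEFT JOIN keeps every row from books (the left table); where author_id has no match in authors, the author columns become NULL. Walk through each book:
  - book 1 (Midnight Sun): author_id=1 -> matches Davis
  - book 2 (Hollow Hills): author_id=3 -> matches Green
  - book 3 (The Iron Gate): author_id=NULL, no match -> kept with NULL
  - book 4 (The Red Mountain): author_id=3 -> matches Green
  - book 5 (The Glass Key): author_id=NULL, no match -> kept with NULL
  - book 6 (The Long Road): author_id=2 -> matches Taylor
  - book 7 (Northern Lights): author_id=1 -> matches Davis
All 7 rows appear; 2 have NULL author.

SQL:
SELECT a.title, b.name AS author
FROM books a
LEFT JOIN authors b ON a.author_id = b.id

Result:
title            | author
-----------------+-------
Midnight Sun     | Davis 
Hollow Hills     | Green 
The Iron Gate    | NULL  
The Red Mountain | Green 
The Glass Key    | NULL  
The Long Road    | Taylor
Northern Lights  | Davis 


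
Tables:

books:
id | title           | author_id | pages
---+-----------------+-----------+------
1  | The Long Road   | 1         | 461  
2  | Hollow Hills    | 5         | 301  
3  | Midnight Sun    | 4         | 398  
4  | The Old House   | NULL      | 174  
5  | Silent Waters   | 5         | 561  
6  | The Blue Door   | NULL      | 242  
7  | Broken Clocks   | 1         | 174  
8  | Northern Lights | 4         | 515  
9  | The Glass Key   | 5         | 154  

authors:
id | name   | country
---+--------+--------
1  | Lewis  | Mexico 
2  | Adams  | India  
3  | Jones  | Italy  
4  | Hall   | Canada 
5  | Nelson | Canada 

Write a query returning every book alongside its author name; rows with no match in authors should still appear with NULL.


LEFT JOIN keeps every row from books (the left table); where author_id has no match in authors, the author columns become NULL. Walk through each book:
  - book 1 (The Long Road): author_id=1 -> matches Lewis
  - book 2 (Hollow Hills): author_id=5 -> matches Nelson
  - book 3 (Midnight Sun): author_id=4 -> matches Hall
  - book 4 (The Old House): author_id=NULL, no match -> kept with NULL
  - book 5 (Silent Waters): author_id=5 -> matches Nelson
  - book 6 (The Blue Door): author_id=NULL, no match -> kept with NULL
  - book 7 (Broken Clocks): author_id=1 -> matches Lewis
  - book 8 (Northern Lights): author_id=4 -> matches Hall
  - book 9 (The Glass Key): author_id=5 -> matches Nelson
All 9 rows appear; 2 have NULL author.

SQL:
SELECT a.title, b.name AS author
FROM books a
LEFT JOIN authors b ON a.author_id = b.id

Result:
title           | author
----------------+-------
The Long Road   | Lewis 
Hollow Hills    | Nelson
Midnight Sun    | Hall  
The Old House   | NULL  
Silent Waters   | Nelson
The Blue Door   | NULL  
Broken Clocks   | Lewis 
Northern Lights | Hall  
The Glass Key   | Nelson


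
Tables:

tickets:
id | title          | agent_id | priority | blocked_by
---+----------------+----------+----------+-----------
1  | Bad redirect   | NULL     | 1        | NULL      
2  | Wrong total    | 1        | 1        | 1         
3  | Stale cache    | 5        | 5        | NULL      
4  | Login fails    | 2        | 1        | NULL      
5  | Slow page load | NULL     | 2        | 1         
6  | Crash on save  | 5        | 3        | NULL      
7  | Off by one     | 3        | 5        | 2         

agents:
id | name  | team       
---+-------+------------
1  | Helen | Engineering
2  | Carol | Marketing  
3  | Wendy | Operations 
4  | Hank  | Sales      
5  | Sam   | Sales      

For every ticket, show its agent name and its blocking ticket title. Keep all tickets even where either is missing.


Two LEFT JOINs from the same base table tickets: one to agents via agent_id, one to tickets itself via blocked_by. Both are LEFT so every ticket is preserved.
Match against agents:
  - ticket 1 (Bad redirect): agent_id=NULL, no match -> kept with NULL
  - ticket 2 (Wrong total): agent_id=1 -> matches Helen
  - ticket 3 (Stale cache): agent_id=5 -> matches Sam
  - ticket 4 (Login fails): agent_id=2 -> matches Carol
  - ticket 5 (Slow page load): agent_id=NULL, no match -> kept with NULL
  - ticket 6 (Crash on save): agent_id=5 -> matches Sam
  - ticket 7 (Off by one): agent_id=3 -> matches Wendy
Match against tickets (self):
  - ticket 1 (Bad redirect): blocked_by=NULL -> NULL
  - ticket 2 (Wrong total): blocked_by=1 -> Bad redirect
  - ticket 3 (Stale cache): blocked_by=NULL -> NULL
  - ticket 4 (Login fails): blocked_by=NULL -> NULL
  - ticket 5 (Slow page load): blocked_by=1 -> Bad redirect
  - ticket 6 (Crash on save): blocked_by=NULL -> NULL
  - ticket 7 (Off by one): blocked_by=2 -> Wrong total

SQL:
SELECT a.title, b.name AS agent, c.title AS blocked_by
FROM tickets a
LEFT JOIN agents b ON a.agent_id = b.id
LEFT JOIN tickets c ON a.blocked_by = c.id

Result:
title          | agent | blocked_by  
---------------+-------+-------------
Bad redirect   | NULL  | NULL        
Wrong total    | Helen | Bad redirect
Stale cache    | Sam   | NULL        
Login fails    | Carol | NULL        
Slow page load | NULL  | Bad redirect
Crash on save  | Sam   | NULL        
Off by one     | Wendy | Wrong total 


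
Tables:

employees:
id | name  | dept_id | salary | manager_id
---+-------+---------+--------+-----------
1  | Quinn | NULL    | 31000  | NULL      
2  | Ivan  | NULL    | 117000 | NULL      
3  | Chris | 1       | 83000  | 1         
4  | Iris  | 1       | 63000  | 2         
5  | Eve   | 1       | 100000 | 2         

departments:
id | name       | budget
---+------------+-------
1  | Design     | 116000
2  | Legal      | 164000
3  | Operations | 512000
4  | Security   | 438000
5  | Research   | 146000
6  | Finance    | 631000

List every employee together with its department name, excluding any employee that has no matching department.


INNER JOIN keeps only employees rows whose dept_id matches an id in departments. Walk through each employee:
  - employee 1 (Quinn): dept_id=NULL, no match -> dropped
  - employee 2 (Ivan): dept_id=NULL, no match -> dropped
  - employee 3 (Chris): dept_id=1 -> matches Design
  - employee 4 (Iris): dept_id=1 -> matches Design
  - employee 5 (Eve): dept_id=1 -> matches Design
So 2 of 5 rows are dropped.

SQL:
SELECT a.name, b.name AS department
FROM employees a
INNER JOIN departments b ON a.dept_id = b.id

Result:
name  | department
------+-----------
Chris | Design    
Iris  | Design    
Eve   | Design    


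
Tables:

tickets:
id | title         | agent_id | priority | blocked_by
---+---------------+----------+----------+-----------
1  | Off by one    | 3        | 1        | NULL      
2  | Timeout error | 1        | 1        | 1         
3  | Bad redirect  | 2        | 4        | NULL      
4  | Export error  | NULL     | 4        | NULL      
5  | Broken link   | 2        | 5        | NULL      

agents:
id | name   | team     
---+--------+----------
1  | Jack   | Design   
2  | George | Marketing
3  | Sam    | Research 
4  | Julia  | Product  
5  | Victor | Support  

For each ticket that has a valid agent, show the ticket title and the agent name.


INNER JOIN keeps only tickets rows whose agent_id matches an id in agents. Walk through each ticket:
  - ticket 1 (Off by one): agent_id=3 -> matches Sam
  - ticket 2 (Timeout error): agent_id=1 -> matches Jack
  - ticket 3 (Bad redirect): agent_id=2 -> matches George
  - ticket 4 (Export error): agent_id=NULL, no match -> dropped
  - ticket 5 (Broken link): agent_id=2 -> matches George
So 1 of 5 rows is dropped.

SQL:
SELECT a.title, b.name AS agent
FROM tickets a
INNER JOIN agents b ON a.agent_id = b.id

Result:
title         | agent 
--------------+-------
Off by one    | Sam   
Timeout error | Jack  
Bad redirect  | George
Broken link   | George


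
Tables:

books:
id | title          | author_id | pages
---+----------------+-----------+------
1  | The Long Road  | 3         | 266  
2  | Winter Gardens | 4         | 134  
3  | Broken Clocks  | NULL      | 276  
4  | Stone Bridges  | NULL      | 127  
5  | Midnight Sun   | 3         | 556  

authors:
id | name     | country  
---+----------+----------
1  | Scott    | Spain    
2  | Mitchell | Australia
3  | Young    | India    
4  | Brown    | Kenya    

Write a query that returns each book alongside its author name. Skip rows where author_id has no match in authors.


INNER JOIN keeps only books rows whose author_id matches an id in authors. Walk through each book:
  - book 1 (The Long Road): author_id=3 -> matches Young
  - book 2 (Winter Gardens): author_id=4 -> matches Brown
  - book 3 (Broken Clocks): author_id=NULL, no match -> dropped
  - book 4 (Stone Bridges): author_id=NULL, no match -> dropped
  - book 5 (Midnight Sun): author_id=3 -> matches Young
So 2 of 5 rows are dropped.

SQL:
SELECT a.title, b.name AS author
FROM books a
INNER JOIN authors b ON a.author_id = b.id

Result:
title          | author
---------------+-------
The Long Road  | Young 
Winter Gardens | Brown 
Midnight Sun   | Young 


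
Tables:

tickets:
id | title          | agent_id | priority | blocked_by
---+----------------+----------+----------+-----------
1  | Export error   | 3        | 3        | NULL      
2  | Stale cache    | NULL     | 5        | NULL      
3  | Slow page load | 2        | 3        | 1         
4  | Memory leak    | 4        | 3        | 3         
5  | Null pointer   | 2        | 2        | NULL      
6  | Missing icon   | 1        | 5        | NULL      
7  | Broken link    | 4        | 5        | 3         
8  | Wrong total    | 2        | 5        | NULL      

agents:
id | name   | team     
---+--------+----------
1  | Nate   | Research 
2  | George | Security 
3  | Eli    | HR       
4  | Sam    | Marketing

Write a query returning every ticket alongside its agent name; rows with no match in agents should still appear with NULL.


LEFT JOIN keeps every row from tickets (the left table); where agent_id has no match in agents, the agent columns become NULL. Walk through each ticket:
  - ticket 1 (Export error): agent_id=3 -> matches Eli
  - ticket 2 (Stale cache): agent_id=NULL, no match -> kept with NULL
  - ticket 3 (Slow page load): agent_id=2 -> matches George
  - ticket 4 (Memory leak): agent_id=4 -> matches Sam
  - ticket 5 (Null pointer): agent_id=2 -> matches George
  - ticket 6 (Missing icon): agent_id=1 -> matches Nate
  - ticket 7 (Broken link): agent_id=4 -> matches Sam
  - ticket 8 (Wrong total): agent_id=2 -> matches George
All 8 rows appear; 1 has NULL agent.

SQL:
SELECT a.title, b.name AS agent
FROM tickets a
LEFT JOIN agents b ON a.agent_id = b.id

Result:
title          | agent 
---------------+-------
Export error   | Eli   
Stale cache    | NULL  
Slow page load | George
Memory leak    | Sam   
Null pointer   | George
Missing icon   | Nate  
Broken link    | Sam   
Wrong total    | George


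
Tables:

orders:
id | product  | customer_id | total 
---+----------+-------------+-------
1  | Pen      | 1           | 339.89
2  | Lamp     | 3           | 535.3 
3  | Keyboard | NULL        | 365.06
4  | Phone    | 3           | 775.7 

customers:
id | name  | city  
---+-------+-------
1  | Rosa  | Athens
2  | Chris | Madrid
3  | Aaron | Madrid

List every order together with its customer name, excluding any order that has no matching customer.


INNER JOIN keeps only orders rows whose customer_id matches an id in customers. Walk through each order:
  - order 1 (Pen): customer_id=1 -> matches Rosa
  - order 2 (Lamp): customer_id=3 -> matches Aaron
  - order 3 (Keyboard): customer_id=NULL, no match -> dropped
  - order 4 (Phone): customer_id=3 -> matches Aaron
So 1 of 4 rows is dropped.

SQL:
SELECT a.product, b.name AS customer
FROM orders a
INNER JOIN customers b ON a.customer_id = b.id

Result:
product | customer
--------+---------
Pen     | Rosa    
Lamp    | Aaron   
Phone   | Aaron   
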